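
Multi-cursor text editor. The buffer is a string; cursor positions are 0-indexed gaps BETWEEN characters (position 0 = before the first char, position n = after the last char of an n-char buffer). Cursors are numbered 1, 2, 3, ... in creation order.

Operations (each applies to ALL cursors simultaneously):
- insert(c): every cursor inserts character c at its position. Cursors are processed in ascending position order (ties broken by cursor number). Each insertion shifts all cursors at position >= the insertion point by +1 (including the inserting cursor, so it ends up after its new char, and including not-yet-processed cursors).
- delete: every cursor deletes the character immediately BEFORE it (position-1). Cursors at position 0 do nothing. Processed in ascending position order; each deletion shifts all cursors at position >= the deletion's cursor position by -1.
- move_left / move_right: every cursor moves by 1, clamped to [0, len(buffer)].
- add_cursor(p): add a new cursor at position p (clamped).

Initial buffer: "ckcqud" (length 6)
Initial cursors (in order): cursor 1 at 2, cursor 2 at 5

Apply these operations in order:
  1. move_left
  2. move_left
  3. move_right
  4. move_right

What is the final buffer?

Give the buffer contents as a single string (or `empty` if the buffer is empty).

Answer: ckcqud

Derivation:
After op 1 (move_left): buffer="ckcqud" (len 6), cursors c1@1 c2@4, authorship ......
After op 2 (move_left): buffer="ckcqud" (len 6), cursors c1@0 c2@3, authorship ......
After op 3 (move_right): buffer="ckcqud" (len 6), cursors c1@1 c2@4, authorship ......
After op 4 (move_right): buffer="ckcqud" (len 6), cursors c1@2 c2@5, authorship ......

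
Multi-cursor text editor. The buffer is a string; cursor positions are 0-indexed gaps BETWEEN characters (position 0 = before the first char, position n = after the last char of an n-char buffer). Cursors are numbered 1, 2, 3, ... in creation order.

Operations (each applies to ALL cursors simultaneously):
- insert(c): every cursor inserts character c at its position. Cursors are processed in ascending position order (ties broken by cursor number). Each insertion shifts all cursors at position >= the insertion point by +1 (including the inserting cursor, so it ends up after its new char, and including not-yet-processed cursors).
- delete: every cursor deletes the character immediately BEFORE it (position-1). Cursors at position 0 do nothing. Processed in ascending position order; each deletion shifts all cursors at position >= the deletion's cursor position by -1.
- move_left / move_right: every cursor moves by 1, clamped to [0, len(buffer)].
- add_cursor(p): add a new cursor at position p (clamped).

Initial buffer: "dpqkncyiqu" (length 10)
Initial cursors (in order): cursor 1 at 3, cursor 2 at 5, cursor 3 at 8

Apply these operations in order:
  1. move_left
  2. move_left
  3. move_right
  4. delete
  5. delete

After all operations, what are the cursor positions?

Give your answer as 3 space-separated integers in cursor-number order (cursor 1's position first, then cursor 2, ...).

After op 1 (move_left): buffer="dpqkncyiqu" (len 10), cursors c1@2 c2@4 c3@7, authorship ..........
After op 2 (move_left): buffer="dpqkncyiqu" (len 10), cursors c1@1 c2@3 c3@6, authorship ..........
After op 3 (move_right): buffer="dpqkncyiqu" (len 10), cursors c1@2 c2@4 c3@7, authorship ..........
After op 4 (delete): buffer="dqnciqu" (len 7), cursors c1@1 c2@2 c3@4, authorship .......
After op 5 (delete): buffer="niqu" (len 4), cursors c1@0 c2@0 c3@1, authorship ....

Answer: 0 0 1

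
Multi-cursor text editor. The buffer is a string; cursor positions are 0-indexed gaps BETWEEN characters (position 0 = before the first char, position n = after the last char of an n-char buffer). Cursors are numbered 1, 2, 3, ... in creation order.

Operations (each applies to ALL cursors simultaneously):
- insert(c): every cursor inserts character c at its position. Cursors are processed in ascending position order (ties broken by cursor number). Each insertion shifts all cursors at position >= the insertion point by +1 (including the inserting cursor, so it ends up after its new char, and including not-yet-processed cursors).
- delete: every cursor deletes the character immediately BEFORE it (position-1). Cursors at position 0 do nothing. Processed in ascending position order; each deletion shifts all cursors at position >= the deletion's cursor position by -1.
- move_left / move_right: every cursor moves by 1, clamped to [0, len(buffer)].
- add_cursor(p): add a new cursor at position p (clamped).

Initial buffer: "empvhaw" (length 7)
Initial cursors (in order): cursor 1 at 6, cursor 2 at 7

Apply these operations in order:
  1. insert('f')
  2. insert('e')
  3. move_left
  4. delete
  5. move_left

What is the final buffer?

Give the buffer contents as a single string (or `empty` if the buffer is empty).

After op 1 (insert('f')): buffer="empvhafwf" (len 9), cursors c1@7 c2@9, authorship ......1.2
After op 2 (insert('e')): buffer="empvhafewfe" (len 11), cursors c1@8 c2@11, authorship ......11.22
After op 3 (move_left): buffer="empvhafewfe" (len 11), cursors c1@7 c2@10, authorship ......11.22
After op 4 (delete): buffer="empvhaewe" (len 9), cursors c1@6 c2@8, authorship ......1.2
After op 5 (move_left): buffer="empvhaewe" (len 9), cursors c1@5 c2@7, authorship ......1.2

Answer: empvhaewe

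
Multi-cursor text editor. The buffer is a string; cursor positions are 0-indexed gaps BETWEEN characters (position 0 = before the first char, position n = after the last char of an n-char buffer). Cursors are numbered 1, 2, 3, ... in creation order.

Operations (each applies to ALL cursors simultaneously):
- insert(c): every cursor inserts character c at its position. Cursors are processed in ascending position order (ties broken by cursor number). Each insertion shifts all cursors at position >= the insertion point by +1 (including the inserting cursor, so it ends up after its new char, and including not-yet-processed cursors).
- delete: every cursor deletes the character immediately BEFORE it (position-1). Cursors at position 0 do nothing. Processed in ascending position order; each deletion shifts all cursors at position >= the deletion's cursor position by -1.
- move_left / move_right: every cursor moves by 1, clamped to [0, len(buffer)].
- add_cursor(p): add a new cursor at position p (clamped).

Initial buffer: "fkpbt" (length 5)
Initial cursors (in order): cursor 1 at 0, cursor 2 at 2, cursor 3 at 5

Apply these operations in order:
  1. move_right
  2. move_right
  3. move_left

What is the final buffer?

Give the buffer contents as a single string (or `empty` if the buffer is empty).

Answer: fkpbt

Derivation:
After op 1 (move_right): buffer="fkpbt" (len 5), cursors c1@1 c2@3 c3@5, authorship .....
After op 2 (move_right): buffer="fkpbt" (len 5), cursors c1@2 c2@4 c3@5, authorship .....
After op 3 (move_left): buffer="fkpbt" (len 5), cursors c1@1 c2@3 c3@4, authorship .....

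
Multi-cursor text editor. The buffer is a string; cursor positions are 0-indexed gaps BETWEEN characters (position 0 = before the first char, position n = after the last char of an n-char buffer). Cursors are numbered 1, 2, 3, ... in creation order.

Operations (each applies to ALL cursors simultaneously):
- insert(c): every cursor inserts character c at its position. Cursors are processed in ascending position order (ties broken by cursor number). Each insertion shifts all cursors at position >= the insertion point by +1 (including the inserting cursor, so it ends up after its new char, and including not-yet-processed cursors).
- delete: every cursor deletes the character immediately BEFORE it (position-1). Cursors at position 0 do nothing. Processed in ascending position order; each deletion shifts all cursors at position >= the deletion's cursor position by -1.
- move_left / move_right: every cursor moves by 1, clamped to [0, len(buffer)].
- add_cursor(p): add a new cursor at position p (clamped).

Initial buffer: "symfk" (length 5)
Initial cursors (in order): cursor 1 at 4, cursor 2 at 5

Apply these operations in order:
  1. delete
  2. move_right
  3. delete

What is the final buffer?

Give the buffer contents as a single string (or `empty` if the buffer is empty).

Answer: s

Derivation:
After op 1 (delete): buffer="sym" (len 3), cursors c1@3 c2@3, authorship ...
After op 2 (move_right): buffer="sym" (len 3), cursors c1@3 c2@3, authorship ...
After op 3 (delete): buffer="s" (len 1), cursors c1@1 c2@1, authorship .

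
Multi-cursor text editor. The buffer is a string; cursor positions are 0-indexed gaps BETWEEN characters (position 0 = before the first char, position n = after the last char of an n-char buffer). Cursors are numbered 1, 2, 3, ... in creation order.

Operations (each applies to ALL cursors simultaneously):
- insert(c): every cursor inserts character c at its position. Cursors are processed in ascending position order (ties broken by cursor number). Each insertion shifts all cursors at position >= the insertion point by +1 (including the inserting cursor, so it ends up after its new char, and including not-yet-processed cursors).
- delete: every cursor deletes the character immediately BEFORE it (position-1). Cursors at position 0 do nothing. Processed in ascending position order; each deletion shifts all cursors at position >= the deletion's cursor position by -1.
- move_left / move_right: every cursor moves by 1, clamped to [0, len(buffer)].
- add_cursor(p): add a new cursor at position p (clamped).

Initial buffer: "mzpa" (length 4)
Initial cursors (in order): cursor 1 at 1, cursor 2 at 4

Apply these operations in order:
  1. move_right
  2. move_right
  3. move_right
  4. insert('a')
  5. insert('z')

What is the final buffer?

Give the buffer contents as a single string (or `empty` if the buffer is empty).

Answer: mzpaaazz

Derivation:
After op 1 (move_right): buffer="mzpa" (len 4), cursors c1@2 c2@4, authorship ....
After op 2 (move_right): buffer="mzpa" (len 4), cursors c1@3 c2@4, authorship ....
After op 3 (move_right): buffer="mzpa" (len 4), cursors c1@4 c2@4, authorship ....
After op 4 (insert('a')): buffer="mzpaaa" (len 6), cursors c1@6 c2@6, authorship ....12
After op 5 (insert('z')): buffer="mzpaaazz" (len 8), cursors c1@8 c2@8, authorship ....1212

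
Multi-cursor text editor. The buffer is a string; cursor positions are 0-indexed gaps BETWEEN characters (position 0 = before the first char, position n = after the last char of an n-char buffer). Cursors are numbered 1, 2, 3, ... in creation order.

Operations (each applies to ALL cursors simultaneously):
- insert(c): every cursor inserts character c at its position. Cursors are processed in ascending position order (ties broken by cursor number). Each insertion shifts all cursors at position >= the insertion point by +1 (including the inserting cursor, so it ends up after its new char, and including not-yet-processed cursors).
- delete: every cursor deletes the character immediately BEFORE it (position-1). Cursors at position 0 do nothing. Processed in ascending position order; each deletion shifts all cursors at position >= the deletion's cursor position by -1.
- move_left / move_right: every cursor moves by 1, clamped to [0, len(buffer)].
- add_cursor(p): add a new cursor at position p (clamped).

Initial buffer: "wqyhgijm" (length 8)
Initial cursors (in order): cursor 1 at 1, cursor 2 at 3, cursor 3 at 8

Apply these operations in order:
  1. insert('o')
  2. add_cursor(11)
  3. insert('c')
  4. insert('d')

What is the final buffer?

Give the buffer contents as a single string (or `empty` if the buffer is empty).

Answer: wocdqyocdhgijmoccdd

Derivation:
After op 1 (insert('o')): buffer="woqyohgijmo" (len 11), cursors c1@2 c2@5 c3@11, authorship .1..2.....3
After op 2 (add_cursor(11)): buffer="woqyohgijmo" (len 11), cursors c1@2 c2@5 c3@11 c4@11, authorship .1..2.....3
After op 3 (insert('c')): buffer="wocqyochgijmocc" (len 15), cursors c1@3 c2@7 c3@15 c4@15, authorship .11..22.....334
After op 4 (insert('d')): buffer="wocdqyocdhgijmoccdd" (len 19), cursors c1@4 c2@9 c3@19 c4@19, authorship .111..222.....33434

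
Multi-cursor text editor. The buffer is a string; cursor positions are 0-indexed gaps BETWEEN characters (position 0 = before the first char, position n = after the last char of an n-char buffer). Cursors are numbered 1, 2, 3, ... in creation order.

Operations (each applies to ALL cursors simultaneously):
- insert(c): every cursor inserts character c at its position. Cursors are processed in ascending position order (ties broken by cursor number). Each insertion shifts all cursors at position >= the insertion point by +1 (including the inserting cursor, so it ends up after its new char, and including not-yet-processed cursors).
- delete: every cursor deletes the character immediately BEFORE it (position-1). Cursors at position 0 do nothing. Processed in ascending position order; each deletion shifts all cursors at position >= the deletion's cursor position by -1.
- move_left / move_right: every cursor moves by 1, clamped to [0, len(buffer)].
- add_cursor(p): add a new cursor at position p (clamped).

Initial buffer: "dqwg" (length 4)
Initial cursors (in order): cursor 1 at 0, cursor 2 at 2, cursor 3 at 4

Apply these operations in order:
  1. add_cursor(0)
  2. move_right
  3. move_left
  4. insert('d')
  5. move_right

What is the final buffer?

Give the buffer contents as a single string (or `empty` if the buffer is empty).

After op 1 (add_cursor(0)): buffer="dqwg" (len 4), cursors c1@0 c4@0 c2@2 c3@4, authorship ....
After op 2 (move_right): buffer="dqwg" (len 4), cursors c1@1 c4@1 c2@3 c3@4, authorship ....
After op 3 (move_left): buffer="dqwg" (len 4), cursors c1@0 c4@0 c2@2 c3@3, authorship ....
After op 4 (insert('d')): buffer="dddqdwdg" (len 8), cursors c1@2 c4@2 c2@5 c3@7, authorship 14..2.3.
After op 5 (move_right): buffer="dddqdwdg" (len 8), cursors c1@3 c4@3 c2@6 c3@8, authorship 14..2.3.

Answer: dddqdwdg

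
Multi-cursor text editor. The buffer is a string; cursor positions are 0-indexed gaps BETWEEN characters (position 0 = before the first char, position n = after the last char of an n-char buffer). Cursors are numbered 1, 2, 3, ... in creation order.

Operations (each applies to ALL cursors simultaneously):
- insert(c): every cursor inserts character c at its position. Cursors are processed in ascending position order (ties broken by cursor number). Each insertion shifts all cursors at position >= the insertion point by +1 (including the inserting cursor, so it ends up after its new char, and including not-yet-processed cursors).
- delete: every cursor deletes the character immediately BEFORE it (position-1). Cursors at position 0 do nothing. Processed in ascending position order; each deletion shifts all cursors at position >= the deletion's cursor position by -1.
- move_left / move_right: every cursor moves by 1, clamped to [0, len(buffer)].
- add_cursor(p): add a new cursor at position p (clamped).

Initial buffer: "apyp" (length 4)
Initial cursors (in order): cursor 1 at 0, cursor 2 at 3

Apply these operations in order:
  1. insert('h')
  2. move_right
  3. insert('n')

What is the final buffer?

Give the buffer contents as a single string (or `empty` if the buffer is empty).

After op 1 (insert('h')): buffer="hapyhp" (len 6), cursors c1@1 c2@5, authorship 1...2.
After op 2 (move_right): buffer="hapyhp" (len 6), cursors c1@2 c2@6, authorship 1...2.
After op 3 (insert('n')): buffer="hanpyhpn" (len 8), cursors c1@3 c2@8, authorship 1.1..2.2

Answer: hanpyhpn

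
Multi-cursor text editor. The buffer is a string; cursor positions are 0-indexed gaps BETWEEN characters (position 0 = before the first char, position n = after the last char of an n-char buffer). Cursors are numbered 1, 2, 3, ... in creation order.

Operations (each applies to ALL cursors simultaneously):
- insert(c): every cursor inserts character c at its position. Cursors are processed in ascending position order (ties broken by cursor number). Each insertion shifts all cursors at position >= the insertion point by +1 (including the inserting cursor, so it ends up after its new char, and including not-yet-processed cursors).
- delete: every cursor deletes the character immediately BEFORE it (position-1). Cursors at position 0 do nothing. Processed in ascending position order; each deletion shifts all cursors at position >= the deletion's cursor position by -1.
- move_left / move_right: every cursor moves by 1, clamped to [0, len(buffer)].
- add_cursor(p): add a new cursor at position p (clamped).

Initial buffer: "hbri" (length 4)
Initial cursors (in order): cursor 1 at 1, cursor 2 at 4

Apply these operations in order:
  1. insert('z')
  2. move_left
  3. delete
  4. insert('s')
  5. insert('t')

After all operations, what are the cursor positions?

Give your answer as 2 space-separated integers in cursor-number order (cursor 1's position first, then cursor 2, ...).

Answer: 2 7

Derivation:
After op 1 (insert('z')): buffer="hzbriz" (len 6), cursors c1@2 c2@6, authorship .1...2
After op 2 (move_left): buffer="hzbriz" (len 6), cursors c1@1 c2@5, authorship .1...2
After op 3 (delete): buffer="zbrz" (len 4), cursors c1@0 c2@3, authorship 1..2
After op 4 (insert('s')): buffer="szbrsz" (len 6), cursors c1@1 c2@5, authorship 11..22
After op 5 (insert('t')): buffer="stzbrstz" (len 8), cursors c1@2 c2@7, authorship 111..222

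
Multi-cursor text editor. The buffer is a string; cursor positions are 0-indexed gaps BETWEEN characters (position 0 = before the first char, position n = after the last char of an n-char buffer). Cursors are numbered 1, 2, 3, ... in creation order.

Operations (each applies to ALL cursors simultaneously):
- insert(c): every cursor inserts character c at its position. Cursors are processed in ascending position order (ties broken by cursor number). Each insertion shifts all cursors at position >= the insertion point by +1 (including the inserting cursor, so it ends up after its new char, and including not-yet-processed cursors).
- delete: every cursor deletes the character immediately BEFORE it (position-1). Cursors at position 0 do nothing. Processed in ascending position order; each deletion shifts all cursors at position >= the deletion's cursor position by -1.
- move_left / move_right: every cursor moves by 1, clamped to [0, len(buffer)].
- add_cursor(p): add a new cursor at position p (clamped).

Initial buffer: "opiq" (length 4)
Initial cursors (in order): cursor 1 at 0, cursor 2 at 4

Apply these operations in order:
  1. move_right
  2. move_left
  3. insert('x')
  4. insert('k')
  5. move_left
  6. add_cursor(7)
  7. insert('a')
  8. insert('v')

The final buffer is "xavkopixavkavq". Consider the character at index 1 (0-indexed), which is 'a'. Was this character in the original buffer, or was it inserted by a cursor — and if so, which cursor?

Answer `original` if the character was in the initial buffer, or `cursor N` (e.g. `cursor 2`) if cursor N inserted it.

Answer: cursor 1

Derivation:
After op 1 (move_right): buffer="opiq" (len 4), cursors c1@1 c2@4, authorship ....
After op 2 (move_left): buffer="opiq" (len 4), cursors c1@0 c2@3, authorship ....
After op 3 (insert('x')): buffer="xopixq" (len 6), cursors c1@1 c2@5, authorship 1...2.
After op 4 (insert('k')): buffer="xkopixkq" (len 8), cursors c1@2 c2@7, authorship 11...22.
After op 5 (move_left): buffer="xkopixkq" (len 8), cursors c1@1 c2@6, authorship 11...22.
After op 6 (add_cursor(7)): buffer="xkopixkq" (len 8), cursors c1@1 c2@6 c3@7, authorship 11...22.
After op 7 (insert('a')): buffer="xakopixakaq" (len 11), cursors c1@2 c2@8 c3@10, authorship 111...2223.
After op 8 (insert('v')): buffer="xavkopixavkavq" (len 14), cursors c1@3 c2@10 c3@13, authorship 1111...222233.
Authorship (.=original, N=cursor N): 1 1 1 1 . . . 2 2 2 2 3 3 .
Index 1: author = 1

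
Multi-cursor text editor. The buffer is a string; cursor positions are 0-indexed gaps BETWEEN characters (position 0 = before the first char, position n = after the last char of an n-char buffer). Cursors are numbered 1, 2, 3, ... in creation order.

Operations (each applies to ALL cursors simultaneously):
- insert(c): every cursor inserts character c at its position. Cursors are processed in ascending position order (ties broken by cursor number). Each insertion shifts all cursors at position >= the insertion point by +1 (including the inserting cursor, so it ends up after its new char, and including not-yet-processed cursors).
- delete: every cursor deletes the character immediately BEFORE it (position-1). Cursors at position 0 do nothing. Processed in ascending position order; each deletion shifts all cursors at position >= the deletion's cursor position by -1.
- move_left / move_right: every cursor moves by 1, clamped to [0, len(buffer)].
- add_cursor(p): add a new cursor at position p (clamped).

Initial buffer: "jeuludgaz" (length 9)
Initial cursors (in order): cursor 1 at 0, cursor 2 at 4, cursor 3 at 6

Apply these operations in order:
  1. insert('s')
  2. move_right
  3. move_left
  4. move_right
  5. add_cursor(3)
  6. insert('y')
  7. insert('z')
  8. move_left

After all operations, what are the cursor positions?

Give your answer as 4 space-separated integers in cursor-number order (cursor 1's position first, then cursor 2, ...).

After op 1 (insert('s')): buffer="sjeulsudsgaz" (len 12), cursors c1@1 c2@6 c3@9, authorship 1....2..3...
After op 2 (move_right): buffer="sjeulsudsgaz" (len 12), cursors c1@2 c2@7 c3@10, authorship 1....2..3...
After op 3 (move_left): buffer="sjeulsudsgaz" (len 12), cursors c1@1 c2@6 c3@9, authorship 1....2..3...
After op 4 (move_right): buffer="sjeulsudsgaz" (len 12), cursors c1@2 c2@7 c3@10, authorship 1....2..3...
After op 5 (add_cursor(3)): buffer="sjeulsudsgaz" (len 12), cursors c1@2 c4@3 c2@7 c3@10, authorship 1....2..3...
After op 6 (insert('y')): buffer="sjyeyulsuydsgyaz" (len 16), cursors c1@3 c4@5 c2@10 c3@14, authorship 1.1.4..2.2.3.3..
After op 7 (insert('z')): buffer="sjyzeyzulsuyzdsgyzaz" (len 20), cursors c1@4 c4@7 c2@13 c3@18, authorship 1.11.44..2.22.3.33..
After op 8 (move_left): buffer="sjyzeyzulsuyzdsgyzaz" (len 20), cursors c1@3 c4@6 c2@12 c3@17, authorship 1.11.44..2.22.3.33..

Answer: 3 12 17 6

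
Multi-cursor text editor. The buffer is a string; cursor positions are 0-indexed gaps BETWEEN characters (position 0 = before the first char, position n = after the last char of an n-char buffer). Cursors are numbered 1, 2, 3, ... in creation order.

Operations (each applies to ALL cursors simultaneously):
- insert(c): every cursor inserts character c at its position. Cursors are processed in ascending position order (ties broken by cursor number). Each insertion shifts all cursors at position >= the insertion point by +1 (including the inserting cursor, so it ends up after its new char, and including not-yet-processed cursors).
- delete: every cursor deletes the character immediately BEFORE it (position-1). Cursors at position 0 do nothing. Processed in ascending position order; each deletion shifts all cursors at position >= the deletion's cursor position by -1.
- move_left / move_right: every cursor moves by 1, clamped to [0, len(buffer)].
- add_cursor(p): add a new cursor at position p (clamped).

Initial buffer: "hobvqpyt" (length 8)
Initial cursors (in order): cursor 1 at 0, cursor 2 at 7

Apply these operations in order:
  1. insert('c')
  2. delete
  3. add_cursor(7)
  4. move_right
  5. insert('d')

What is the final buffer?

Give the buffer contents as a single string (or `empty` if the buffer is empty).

After op 1 (insert('c')): buffer="chobvqpyct" (len 10), cursors c1@1 c2@9, authorship 1.......2.
After op 2 (delete): buffer="hobvqpyt" (len 8), cursors c1@0 c2@7, authorship ........
After op 3 (add_cursor(7)): buffer="hobvqpyt" (len 8), cursors c1@0 c2@7 c3@7, authorship ........
After op 4 (move_right): buffer="hobvqpyt" (len 8), cursors c1@1 c2@8 c3@8, authorship ........
After op 5 (insert('d')): buffer="hdobvqpytdd" (len 11), cursors c1@2 c2@11 c3@11, authorship .1.......23

Answer: hdobvqpytdd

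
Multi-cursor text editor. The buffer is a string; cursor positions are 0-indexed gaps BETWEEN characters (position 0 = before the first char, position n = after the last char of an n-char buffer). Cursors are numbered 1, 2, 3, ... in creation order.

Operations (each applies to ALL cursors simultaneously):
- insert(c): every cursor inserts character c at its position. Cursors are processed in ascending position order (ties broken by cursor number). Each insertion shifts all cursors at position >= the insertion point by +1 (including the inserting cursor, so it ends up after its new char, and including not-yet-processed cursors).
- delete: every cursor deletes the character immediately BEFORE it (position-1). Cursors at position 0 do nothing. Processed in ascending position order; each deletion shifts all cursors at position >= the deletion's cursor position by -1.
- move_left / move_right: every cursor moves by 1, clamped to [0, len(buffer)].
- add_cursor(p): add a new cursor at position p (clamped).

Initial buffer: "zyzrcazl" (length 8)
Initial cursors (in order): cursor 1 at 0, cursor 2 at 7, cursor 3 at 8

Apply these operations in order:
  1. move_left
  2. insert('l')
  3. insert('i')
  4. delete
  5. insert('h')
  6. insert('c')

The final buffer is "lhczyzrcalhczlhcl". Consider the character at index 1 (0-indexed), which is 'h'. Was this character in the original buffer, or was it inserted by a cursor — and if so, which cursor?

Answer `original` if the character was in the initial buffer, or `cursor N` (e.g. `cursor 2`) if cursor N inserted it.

After op 1 (move_left): buffer="zyzrcazl" (len 8), cursors c1@0 c2@6 c3@7, authorship ........
After op 2 (insert('l')): buffer="lzyzrcalzll" (len 11), cursors c1@1 c2@8 c3@10, authorship 1......2.3.
After op 3 (insert('i')): buffer="lizyzrcalizlil" (len 14), cursors c1@2 c2@10 c3@13, authorship 11......22.33.
After op 4 (delete): buffer="lzyzrcalzll" (len 11), cursors c1@1 c2@8 c3@10, authorship 1......2.3.
After op 5 (insert('h')): buffer="lhzyzrcalhzlhl" (len 14), cursors c1@2 c2@10 c3@13, authorship 11......22.33.
After op 6 (insert('c')): buffer="lhczyzrcalhczlhcl" (len 17), cursors c1@3 c2@12 c3@16, authorship 111......222.333.
Authorship (.=original, N=cursor N): 1 1 1 . . . . . . 2 2 2 . 3 3 3 .
Index 1: author = 1

Answer: cursor 1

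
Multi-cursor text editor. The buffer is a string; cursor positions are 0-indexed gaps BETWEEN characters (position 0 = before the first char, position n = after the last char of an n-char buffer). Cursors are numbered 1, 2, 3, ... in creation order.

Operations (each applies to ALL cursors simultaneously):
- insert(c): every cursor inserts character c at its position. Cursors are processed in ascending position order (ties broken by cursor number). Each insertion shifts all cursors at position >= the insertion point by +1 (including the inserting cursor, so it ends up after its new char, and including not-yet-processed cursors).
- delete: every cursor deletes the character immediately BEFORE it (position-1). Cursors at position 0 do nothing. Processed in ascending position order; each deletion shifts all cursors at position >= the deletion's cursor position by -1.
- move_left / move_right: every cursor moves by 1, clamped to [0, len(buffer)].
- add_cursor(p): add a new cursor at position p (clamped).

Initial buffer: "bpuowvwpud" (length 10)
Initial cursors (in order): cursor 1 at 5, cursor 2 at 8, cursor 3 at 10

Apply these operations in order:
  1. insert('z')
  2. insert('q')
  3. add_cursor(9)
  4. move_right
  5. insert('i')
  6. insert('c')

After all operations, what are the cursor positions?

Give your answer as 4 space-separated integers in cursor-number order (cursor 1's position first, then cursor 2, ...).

After op 1 (insert('z')): buffer="bpuowzvwpzudz" (len 13), cursors c1@6 c2@10 c3@13, authorship .....1...2..3
After op 2 (insert('q')): buffer="bpuowzqvwpzqudzq" (len 16), cursors c1@7 c2@12 c3@16, authorship .....11...22..33
After op 3 (add_cursor(9)): buffer="bpuowzqvwpzqudzq" (len 16), cursors c1@7 c4@9 c2@12 c3@16, authorship .....11...22..33
After op 4 (move_right): buffer="bpuowzqvwpzqudzq" (len 16), cursors c1@8 c4@10 c2@13 c3@16, authorship .....11...22..33
After op 5 (insert('i')): buffer="bpuowzqviwpizquidzqi" (len 20), cursors c1@9 c4@12 c2@16 c3@20, authorship .....11.1..422.2.333
After op 6 (insert('c')): buffer="bpuowzqvicwpiczquicdzqic" (len 24), cursors c1@10 c4@14 c2@19 c3@24, authorship .....11.11..4422.22.3333

Answer: 10 19 24 14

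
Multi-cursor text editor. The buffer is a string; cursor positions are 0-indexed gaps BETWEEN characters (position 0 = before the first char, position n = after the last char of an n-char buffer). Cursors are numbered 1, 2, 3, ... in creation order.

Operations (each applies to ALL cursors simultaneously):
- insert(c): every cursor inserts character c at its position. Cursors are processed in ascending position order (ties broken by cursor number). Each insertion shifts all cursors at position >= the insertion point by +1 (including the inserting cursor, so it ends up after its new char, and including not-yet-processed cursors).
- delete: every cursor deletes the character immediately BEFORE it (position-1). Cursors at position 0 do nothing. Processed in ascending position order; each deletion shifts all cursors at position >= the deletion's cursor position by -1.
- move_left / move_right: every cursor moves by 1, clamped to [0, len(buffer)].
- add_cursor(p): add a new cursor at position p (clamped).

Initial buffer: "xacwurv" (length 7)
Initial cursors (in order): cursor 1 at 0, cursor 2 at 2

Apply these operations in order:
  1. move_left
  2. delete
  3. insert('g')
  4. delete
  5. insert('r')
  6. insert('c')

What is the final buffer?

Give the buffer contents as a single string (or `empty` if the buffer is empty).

After op 1 (move_left): buffer="xacwurv" (len 7), cursors c1@0 c2@1, authorship .......
After op 2 (delete): buffer="acwurv" (len 6), cursors c1@0 c2@0, authorship ......
After op 3 (insert('g')): buffer="ggacwurv" (len 8), cursors c1@2 c2@2, authorship 12......
After op 4 (delete): buffer="acwurv" (len 6), cursors c1@0 c2@0, authorship ......
After op 5 (insert('r')): buffer="rracwurv" (len 8), cursors c1@2 c2@2, authorship 12......
After op 6 (insert('c')): buffer="rrccacwurv" (len 10), cursors c1@4 c2@4, authorship 1212......

Answer: rrccacwurv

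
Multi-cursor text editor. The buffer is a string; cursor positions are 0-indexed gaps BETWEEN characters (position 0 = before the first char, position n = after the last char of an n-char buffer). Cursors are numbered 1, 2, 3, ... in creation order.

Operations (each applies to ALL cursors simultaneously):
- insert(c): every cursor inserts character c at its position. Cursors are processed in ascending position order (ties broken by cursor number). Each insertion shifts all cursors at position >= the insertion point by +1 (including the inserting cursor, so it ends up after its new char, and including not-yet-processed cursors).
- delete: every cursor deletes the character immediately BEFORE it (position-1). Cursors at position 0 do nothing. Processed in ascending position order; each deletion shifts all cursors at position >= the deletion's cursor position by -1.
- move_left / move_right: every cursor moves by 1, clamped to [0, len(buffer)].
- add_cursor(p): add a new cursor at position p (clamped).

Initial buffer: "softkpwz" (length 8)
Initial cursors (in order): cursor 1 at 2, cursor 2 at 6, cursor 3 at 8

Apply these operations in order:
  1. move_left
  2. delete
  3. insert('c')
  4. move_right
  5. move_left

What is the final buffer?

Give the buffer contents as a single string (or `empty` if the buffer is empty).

Answer: coftcpcz

Derivation:
After op 1 (move_left): buffer="softkpwz" (len 8), cursors c1@1 c2@5 c3@7, authorship ........
After op 2 (delete): buffer="oftpz" (len 5), cursors c1@0 c2@3 c3@4, authorship .....
After op 3 (insert('c')): buffer="coftcpcz" (len 8), cursors c1@1 c2@5 c3@7, authorship 1...2.3.
After op 4 (move_right): buffer="coftcpcz" (len 8), cursors c1@2 c2@6 c3@8, authorship 1...2.3.
After op 5 (move_left): buffer="coftcpcz" (len 8), cursors c1@1 c2@5 c3@7, authorship 1...2.3.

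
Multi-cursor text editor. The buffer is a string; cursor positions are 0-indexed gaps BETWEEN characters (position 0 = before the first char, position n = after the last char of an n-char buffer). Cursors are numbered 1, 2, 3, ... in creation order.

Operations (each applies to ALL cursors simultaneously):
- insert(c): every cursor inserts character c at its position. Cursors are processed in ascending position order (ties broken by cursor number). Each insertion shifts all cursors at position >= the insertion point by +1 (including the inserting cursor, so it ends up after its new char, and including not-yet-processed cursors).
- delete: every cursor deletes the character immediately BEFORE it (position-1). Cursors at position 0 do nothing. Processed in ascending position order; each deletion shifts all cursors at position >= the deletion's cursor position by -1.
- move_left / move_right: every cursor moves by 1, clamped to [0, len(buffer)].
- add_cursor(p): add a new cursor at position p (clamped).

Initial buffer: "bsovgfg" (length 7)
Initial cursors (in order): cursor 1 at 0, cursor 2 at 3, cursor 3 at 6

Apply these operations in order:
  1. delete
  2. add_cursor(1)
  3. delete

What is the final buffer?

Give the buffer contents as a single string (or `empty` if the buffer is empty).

Answer: vg

Derivation:
After op 1 (delete): buffer="bsvgg" (len 5), cursors c1@0 c2@2 c3@4, authorship .....
After op 2 (add_cursor(1)): buffer="bsvgg" (len 5), cursors c1@0 c4@1 c2@2 c3@4, authorship .....
After op 3 (delete): buffer="vg" (len 2), cursors c1@0 c2@0 c4@0 c3@1, authorship ..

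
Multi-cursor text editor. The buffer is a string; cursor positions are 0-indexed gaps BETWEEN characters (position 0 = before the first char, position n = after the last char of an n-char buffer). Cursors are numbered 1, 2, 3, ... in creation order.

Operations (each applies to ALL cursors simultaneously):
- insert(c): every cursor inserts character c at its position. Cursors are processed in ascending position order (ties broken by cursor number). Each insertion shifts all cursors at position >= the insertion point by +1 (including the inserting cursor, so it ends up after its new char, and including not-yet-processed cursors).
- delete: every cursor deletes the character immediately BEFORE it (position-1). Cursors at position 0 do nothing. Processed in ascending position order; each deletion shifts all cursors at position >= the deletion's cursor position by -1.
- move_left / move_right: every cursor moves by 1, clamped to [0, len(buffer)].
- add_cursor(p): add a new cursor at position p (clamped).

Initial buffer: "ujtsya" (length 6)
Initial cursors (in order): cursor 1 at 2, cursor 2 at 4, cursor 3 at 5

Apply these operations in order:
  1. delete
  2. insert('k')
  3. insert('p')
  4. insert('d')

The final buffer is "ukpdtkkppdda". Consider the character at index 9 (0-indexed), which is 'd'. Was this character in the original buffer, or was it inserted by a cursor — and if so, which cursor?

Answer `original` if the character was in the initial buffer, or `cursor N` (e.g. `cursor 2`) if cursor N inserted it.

Answer: cursor 2

Derivation:
After op 1 (delete): buffer="uta" (len 3), cursors c1@1 c2@2 c3@2, authorship ...
After op 2 (insert('k')): buffer="uktkka" (len 6), cursors c1@2 c2@5 c3@5, authorship .1.23.
After op 3 (insert('p')): buffer="ukptkkppa" (len 9), cursors c1@3 c2@8 c3@8, authorship .11.2323.
After op 4 (insert('d')): buffer="ukpdtkkppdda" (len 12), cursors c1@4 c2@11 c3@11, authorship .111.232323.
Authorship (.=original, N=cursor N): . 1 1 1 . 2 3 2 3 2 3 .
Index 9: author = 2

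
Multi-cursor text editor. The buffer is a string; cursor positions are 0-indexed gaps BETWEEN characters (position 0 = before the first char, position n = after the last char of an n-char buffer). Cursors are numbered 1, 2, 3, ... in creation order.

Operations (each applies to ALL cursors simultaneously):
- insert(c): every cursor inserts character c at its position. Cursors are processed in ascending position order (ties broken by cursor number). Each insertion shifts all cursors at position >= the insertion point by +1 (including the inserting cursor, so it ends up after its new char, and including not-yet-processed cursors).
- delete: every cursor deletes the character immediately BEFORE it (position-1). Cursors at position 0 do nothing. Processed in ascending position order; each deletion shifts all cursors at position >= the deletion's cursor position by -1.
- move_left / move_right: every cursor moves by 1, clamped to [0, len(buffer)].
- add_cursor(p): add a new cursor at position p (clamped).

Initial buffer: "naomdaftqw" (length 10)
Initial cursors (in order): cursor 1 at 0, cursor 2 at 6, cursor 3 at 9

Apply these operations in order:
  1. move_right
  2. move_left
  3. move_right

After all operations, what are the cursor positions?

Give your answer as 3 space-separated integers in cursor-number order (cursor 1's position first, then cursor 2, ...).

After op 1 (move_right): buffer="naomdaftqw" (len 10), cursors c1@1 c2@7 c3@10, authorship ..........
After op 2 (move_left): buffer="naomdaftqw" (len 10), cursors c1@0 c2@6 c3@9, authorship ..........
After op 3 (move_right): buffer="naomdaftqw" (len 10), cursors c1@1 c2@7 c3@10, authorship ..........

Answer: 1 7 10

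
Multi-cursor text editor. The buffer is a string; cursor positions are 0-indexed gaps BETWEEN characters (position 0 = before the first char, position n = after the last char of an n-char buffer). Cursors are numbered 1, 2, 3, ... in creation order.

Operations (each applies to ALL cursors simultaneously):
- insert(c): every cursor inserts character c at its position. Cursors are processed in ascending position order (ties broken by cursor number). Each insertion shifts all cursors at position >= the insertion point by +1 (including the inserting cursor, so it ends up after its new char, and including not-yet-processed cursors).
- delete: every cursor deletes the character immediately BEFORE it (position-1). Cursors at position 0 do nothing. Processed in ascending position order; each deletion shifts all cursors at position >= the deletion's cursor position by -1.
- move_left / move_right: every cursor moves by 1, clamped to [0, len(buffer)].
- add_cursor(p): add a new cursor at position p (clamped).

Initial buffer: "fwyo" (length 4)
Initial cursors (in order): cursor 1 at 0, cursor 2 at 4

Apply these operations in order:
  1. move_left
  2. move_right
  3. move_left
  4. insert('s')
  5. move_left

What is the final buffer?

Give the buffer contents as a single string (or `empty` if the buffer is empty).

After op 1 (move_left): buffer="fwyo" (len 4), cursors c1@0 c2@3, authorship ....
After op 2 (move_right): buffer="fwyo" (len 4), cursors c1@1 c2@4, authorship ....
After op 3 (move_left): buffer="fwyo" (len 4), cursors c1@0 c2@3, authorship ....
After op 4 (insert('s')): buffer="sfwyso" (len 6), cursors c1@1 c2@5, authorship 1...2.
After op 5 (move_left): buffer="sfwyso" (len 6), cursors c1@0 c2@4, authorship 1...2.

Answer: sfwyso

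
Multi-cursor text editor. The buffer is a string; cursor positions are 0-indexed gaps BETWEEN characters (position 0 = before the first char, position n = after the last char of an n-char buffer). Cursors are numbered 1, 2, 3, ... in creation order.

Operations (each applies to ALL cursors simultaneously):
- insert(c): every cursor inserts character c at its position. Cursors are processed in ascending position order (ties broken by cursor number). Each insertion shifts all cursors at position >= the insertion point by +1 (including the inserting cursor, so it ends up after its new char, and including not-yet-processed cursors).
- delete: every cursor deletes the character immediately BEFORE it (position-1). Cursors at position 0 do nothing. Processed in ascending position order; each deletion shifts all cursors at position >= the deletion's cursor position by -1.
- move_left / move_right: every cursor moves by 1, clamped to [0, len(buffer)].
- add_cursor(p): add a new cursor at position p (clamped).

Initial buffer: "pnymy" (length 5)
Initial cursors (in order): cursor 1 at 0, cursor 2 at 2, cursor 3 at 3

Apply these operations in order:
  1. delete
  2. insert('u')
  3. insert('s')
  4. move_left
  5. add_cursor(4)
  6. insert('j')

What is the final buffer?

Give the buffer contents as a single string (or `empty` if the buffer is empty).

After op 1 (delete): buffer="pmy" (len 3), cursors c1@0 c2@1 c3@1, authorship ...
After op 2 (insert('u')): buffer="upuumy" (len 6), cursors c1@1 c2@4 c3@4, authorship 1.23..
After op 3 (insert('s')): buffer="uspuussmy" (len 9), cursors c1@2 c2@7 c3@7, authorship 11.2323..
After op 4 (move_left): buffer="uspuussmy" (len 9), cursors c1@1 c2@6 c3@6, authorship 11.2323..
After op 5 (add_cursor(4)): buffer="uspuussmy" (len 9), cursors c1@1 c4@4 c2@6 c3@6, authorship 11.2323..
After op 6 (insert('j')): buffer="ujspujusjjsmy" (len 13), cursors c1@2 c4@6 c2@10 c3@10, authorship 111.2432233..

Answer: ujspujusjjsmy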